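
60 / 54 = 10 / 9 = 1.11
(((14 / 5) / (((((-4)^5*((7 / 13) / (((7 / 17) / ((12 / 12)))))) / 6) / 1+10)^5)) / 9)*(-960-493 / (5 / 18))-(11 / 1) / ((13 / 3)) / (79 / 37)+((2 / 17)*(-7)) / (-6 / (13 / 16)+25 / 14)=-4601644144107774064367670971 / 4416962042961138178216719400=-1.04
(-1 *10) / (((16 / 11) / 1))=-55 / 8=-6.88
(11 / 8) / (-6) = -11 / 48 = -0.23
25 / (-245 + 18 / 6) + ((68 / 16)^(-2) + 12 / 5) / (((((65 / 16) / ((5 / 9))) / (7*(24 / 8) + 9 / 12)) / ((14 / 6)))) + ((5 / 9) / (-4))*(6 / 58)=40158140111 / 2372996340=16.92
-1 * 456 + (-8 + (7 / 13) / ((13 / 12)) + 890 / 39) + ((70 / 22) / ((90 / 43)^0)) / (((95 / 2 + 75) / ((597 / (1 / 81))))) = 31830196 / 39039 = 815.34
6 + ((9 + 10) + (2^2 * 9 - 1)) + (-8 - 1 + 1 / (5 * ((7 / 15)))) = 51.43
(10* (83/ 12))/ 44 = 415/ 264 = 1.57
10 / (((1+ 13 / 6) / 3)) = 180 / 19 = 9.47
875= 875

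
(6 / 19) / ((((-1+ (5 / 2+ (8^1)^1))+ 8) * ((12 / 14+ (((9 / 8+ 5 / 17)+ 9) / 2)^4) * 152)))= 8210448384 / 50998775853248315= 0.00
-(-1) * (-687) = -687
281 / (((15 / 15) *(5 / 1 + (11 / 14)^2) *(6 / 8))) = 220304 / 3303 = 66.70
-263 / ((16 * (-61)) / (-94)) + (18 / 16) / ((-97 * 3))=-149900 / 5917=-25.33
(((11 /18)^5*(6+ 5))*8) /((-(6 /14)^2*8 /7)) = -607645423 /17006112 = -35.73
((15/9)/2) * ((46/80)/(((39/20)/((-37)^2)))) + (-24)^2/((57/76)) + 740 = 863179/468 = 1844.40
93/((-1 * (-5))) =93/5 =18.60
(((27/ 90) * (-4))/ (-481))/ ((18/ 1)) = 1/ 7215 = 0.00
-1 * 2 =-2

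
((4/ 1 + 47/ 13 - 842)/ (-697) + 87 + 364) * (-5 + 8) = 12292074/ 9061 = 1356.59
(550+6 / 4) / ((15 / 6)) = 1103 / 5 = 220.60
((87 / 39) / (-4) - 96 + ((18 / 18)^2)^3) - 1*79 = -9077 / 52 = -174.56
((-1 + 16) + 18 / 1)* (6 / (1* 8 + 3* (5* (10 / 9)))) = 297 / 37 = 8.03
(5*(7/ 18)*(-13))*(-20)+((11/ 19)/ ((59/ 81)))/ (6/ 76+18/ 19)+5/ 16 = 506.64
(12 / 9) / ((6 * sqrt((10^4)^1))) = 1 / 450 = 0.00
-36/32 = -9/8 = -1.12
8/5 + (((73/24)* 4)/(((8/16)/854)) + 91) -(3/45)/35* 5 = 730564/35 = 20873.26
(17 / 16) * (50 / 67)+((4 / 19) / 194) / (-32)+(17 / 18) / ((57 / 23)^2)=0.95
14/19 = 0.74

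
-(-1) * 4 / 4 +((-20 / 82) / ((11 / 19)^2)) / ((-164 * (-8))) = 3252611 / 3254416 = 1.00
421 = 421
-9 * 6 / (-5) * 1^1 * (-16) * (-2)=1728 / 5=345.60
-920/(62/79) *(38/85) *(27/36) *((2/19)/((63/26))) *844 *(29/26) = -177891568/11067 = -16074.06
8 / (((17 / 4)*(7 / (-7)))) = -32 / 17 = -1.88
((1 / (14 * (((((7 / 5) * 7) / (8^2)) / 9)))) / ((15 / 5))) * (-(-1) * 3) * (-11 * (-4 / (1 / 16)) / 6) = 168960 / 343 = 492.59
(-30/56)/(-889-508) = 15/39116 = 0.00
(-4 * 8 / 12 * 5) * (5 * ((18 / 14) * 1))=-600 / 7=-85.71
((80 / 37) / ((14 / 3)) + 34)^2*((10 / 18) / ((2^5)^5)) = 99591845 / 5064445919232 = 0.00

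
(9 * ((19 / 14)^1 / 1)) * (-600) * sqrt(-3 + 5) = -51300 * sqrt(2) / 7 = -10364.17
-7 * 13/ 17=-91/ 17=-5.35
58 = 58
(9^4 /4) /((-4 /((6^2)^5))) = -24794911296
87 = 87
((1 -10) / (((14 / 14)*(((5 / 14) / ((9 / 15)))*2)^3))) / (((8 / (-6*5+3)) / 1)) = 18.00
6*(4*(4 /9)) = 32 /3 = 10.67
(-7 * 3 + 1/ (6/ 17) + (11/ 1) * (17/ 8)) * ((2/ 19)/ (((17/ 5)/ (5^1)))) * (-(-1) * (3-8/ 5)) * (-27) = -39375/ 1292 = -30.48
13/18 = 0.72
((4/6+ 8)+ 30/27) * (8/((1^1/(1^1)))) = 704/9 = 78.22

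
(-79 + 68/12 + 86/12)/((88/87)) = -11513/176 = -65.41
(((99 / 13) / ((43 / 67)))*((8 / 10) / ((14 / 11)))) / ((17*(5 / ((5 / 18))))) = 0.02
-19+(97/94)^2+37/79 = -12192593/698044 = -17.47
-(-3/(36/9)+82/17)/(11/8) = -554/187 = -2.96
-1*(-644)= 644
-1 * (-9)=9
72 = 72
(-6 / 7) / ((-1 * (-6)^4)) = 0.00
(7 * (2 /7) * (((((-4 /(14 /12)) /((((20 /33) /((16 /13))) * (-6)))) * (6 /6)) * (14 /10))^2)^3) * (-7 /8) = -37917664877740032 /1178420166015625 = -32.18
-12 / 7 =-1.71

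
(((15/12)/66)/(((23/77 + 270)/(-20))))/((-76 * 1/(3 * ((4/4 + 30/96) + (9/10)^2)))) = 5943/50617216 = 0.00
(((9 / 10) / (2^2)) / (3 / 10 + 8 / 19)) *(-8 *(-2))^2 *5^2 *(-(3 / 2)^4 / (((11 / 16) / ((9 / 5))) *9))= -4432320 / 1507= -2941.15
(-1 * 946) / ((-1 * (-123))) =-946 / 123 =-7.69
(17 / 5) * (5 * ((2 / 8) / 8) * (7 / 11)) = 119 / 352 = 0.34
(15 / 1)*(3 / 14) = 45 / 14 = 3.21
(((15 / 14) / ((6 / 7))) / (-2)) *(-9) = 45 / 8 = 5.62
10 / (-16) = -0.62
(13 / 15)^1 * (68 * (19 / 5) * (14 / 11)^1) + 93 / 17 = 4074173 / 14025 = 290.49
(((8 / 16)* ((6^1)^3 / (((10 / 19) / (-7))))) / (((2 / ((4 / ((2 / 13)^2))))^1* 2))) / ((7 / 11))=-953667 / 10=-95366.70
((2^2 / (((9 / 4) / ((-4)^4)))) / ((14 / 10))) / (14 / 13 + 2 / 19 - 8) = -1264640 / 26523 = -47.68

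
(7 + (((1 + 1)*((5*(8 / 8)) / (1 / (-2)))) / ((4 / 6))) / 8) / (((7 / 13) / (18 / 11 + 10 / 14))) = 30589 / 2156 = 14.19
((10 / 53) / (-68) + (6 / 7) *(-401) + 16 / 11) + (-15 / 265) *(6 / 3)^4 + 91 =-34989343 / 138754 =-252.17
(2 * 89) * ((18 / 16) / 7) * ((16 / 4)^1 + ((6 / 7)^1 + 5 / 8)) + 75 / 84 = 247307 / 1568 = 157.72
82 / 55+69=3877 / 55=70.49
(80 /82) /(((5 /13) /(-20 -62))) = -208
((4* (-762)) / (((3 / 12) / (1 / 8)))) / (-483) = 508 / 161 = 3.16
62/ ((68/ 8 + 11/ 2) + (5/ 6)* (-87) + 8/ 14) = -868/ 811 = -1.07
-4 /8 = -1 /2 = -0.50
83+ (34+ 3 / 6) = 235 / 2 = 117.50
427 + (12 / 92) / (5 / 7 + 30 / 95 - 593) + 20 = 269814431 / 603612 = 447.00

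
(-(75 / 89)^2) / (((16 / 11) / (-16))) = 61875 / 7921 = 7.81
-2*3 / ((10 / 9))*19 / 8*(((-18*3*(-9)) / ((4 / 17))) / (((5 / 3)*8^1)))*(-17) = 108079353 / 3200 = 33774.80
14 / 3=4.67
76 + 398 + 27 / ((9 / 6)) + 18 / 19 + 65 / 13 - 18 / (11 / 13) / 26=103900 / 209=497.13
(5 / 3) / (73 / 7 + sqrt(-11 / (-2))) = 5110 / 30357 - 245 * sqrt(22) / 30357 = 0.13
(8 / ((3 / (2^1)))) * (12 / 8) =8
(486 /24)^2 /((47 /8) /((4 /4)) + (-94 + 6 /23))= -50301 /10778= -4.67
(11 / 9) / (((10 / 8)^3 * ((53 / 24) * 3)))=5632 / 59625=0.09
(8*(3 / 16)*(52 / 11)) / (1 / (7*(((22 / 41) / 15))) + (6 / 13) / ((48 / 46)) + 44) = 28392 / 193937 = 0.15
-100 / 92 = -25 / 23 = -1.09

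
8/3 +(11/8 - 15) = -263/24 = -10.96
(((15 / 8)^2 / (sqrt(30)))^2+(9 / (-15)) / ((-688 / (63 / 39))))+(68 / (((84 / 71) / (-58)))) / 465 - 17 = -212457178303 / 8943427584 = -23.76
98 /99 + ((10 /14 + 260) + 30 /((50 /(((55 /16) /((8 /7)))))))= 23374291 /88704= 263.51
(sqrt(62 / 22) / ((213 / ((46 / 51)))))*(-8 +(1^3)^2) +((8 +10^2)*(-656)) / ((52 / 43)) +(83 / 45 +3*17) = -34241806 / 585 -322*sqrt(341) / 119493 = -58533.05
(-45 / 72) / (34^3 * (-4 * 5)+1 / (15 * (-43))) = 3225 / 4056172808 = 0.00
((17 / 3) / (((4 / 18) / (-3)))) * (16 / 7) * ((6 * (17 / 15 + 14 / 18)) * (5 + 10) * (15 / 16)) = -197370 / 7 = -28195.71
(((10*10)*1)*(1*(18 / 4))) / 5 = 90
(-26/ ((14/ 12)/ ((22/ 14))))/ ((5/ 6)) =-10296/ 245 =-42.02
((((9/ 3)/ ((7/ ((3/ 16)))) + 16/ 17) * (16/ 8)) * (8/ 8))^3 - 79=-60803327607/ 862801408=-70.47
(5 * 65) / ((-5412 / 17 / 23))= -127075 / 5412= -23.48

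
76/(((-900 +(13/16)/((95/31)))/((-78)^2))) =-702823680/1367597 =-513.91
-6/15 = -2/5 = -0.40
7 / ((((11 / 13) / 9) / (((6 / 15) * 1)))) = 1638 / 55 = 29.78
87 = 87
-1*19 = -19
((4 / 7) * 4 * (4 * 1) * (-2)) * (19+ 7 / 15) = -37376 / 105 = -355.96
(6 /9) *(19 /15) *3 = 38 /15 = 2.53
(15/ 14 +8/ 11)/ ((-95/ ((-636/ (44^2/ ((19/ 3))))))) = 14681/ 372680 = 0.04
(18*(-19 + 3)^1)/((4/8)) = -576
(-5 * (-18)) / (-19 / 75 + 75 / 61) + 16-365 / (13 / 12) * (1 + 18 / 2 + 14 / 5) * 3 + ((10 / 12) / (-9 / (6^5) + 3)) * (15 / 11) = -12829.27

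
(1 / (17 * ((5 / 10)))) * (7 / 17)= 14 / 289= 0.05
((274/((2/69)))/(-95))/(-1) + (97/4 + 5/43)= 123.87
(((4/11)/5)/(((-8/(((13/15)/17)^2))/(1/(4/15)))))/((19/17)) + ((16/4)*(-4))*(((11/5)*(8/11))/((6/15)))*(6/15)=-54574249/2131800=-25.60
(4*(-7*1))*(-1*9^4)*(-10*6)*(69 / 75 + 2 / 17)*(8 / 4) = -1944365472 / 85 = -22874887.91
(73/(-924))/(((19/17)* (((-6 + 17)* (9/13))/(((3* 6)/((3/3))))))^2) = -3565393/10090311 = -0.35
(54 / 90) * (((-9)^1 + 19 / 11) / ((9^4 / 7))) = -112 / 24057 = -0.00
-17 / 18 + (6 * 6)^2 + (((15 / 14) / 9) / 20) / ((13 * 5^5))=26516262503 / 20475000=1295.06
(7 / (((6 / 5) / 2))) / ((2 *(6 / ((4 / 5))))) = 7 / 9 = 0.78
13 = 13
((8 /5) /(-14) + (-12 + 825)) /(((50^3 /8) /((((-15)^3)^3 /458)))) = -14000025825 /3206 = -4366820.28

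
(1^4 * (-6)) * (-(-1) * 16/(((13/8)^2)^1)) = -6144/169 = -36.36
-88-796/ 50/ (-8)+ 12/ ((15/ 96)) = -921/ 100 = -9.21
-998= -998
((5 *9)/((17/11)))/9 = 55/17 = 3.24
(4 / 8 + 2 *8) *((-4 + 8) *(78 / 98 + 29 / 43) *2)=408936 / 2107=194.08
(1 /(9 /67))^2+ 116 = 13885 /81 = 171.42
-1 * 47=-47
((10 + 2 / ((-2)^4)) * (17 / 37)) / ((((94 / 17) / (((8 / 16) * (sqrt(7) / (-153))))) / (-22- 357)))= 57987 * sqrt(7) / 55648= 2.76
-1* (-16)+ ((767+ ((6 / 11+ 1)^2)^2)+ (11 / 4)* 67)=56980113 / 58564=972.95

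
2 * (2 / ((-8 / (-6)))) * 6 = 18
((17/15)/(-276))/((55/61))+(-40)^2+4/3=364622563/227700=1601.33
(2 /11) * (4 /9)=8 /99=0.08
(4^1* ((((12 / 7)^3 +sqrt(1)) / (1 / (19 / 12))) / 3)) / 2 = 39349 / 6174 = 6.37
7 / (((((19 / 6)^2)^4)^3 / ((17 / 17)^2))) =33168669368251318272 / 4898762930960846817716295277921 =0.00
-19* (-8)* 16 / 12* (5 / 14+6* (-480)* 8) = -98056720 / 21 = -4669367.62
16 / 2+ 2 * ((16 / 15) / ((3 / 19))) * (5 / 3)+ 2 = 878 / 27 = 32.52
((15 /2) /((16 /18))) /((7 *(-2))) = -135 /224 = -0.60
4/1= 4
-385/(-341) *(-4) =-140/31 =-4.52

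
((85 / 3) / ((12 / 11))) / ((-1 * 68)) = -55 / 144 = -0.38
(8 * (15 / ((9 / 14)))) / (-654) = -280 / 981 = -0.29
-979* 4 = -3916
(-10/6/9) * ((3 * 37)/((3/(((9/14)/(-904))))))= 185/37968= 0.00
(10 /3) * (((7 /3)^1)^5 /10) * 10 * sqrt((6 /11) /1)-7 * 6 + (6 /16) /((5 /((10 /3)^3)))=-353 /9 + 168070 * sqrt(66) /8019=131.05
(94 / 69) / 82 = 47 / 2829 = 0.02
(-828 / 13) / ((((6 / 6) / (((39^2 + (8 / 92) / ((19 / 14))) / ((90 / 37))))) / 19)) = -9837634 / 13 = -756741.08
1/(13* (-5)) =-1/65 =-0.02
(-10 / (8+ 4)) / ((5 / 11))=-11 / 6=-1.83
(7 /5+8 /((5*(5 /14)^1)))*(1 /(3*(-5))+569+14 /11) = 4610116 /1375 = 3352.81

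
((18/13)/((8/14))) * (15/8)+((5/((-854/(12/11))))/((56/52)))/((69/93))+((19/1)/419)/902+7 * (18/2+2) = 220319765965755/2702138783344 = 81.54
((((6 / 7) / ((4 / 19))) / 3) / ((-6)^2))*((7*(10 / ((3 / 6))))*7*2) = 73.89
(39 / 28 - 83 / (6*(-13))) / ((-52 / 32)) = -5366 / 3549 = -1.51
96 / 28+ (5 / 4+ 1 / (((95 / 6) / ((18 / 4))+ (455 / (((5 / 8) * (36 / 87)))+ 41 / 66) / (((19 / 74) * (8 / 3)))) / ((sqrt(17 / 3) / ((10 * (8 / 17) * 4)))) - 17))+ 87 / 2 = 148628690531640 * sqrt(51) / 21603771055832793469+ 29143487179141340959685 / 604905589563318217132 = 48.18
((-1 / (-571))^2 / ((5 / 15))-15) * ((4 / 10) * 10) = -19562448 / 326041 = -60.00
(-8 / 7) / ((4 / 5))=-10 / 7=-1.43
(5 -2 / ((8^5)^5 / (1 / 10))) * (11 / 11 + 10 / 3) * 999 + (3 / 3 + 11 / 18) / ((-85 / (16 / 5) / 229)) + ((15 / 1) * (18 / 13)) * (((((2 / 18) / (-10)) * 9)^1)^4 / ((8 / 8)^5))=203176429962803046632574168032891 / 9392786934427724330041344000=21631.11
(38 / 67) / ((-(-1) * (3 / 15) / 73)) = 207.01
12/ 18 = 0.67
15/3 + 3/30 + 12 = 171/10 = 17.10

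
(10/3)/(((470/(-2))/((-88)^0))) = -2/141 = -0.01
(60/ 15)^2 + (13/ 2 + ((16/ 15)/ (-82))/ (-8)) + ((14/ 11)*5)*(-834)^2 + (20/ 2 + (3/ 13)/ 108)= 4671249287321/ 1055340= 4426297.96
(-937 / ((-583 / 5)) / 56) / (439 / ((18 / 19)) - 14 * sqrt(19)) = 0.00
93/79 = 1.18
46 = 46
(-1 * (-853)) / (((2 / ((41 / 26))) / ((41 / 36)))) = 1433893 / 1872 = 765.97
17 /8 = 2.12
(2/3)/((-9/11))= -22/27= -0.81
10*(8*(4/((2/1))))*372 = 59520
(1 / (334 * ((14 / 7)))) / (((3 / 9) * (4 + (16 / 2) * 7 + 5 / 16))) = 12 / 161155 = 0.00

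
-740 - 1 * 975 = -1715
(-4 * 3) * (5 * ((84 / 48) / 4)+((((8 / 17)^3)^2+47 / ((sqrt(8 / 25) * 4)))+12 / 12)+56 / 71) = -705 * sqrt(2) / 4 - 327981584271 / 6855069596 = -297.10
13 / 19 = 0.68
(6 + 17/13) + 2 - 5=56/13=4.31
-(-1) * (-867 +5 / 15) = -2600 / 3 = -866.67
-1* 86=-86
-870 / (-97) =870 / 97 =8.97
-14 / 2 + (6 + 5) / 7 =-38 / 7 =-5.43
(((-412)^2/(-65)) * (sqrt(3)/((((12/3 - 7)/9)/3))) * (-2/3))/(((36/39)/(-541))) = 15905683.07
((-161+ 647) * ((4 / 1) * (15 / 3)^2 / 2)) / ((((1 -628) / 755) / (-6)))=36693000 / 209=175564.59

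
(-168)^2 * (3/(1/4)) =338688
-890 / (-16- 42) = 445 / 29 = 15.34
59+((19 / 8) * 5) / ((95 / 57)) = 529 / 8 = 66.12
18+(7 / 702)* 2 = 6325 / 351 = 18.02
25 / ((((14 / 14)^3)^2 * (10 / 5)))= 25 / 2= 12.50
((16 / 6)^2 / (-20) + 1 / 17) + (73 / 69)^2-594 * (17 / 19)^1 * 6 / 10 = -489116144 / 1537803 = -318.06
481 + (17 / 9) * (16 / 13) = 56549 / 117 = 483.32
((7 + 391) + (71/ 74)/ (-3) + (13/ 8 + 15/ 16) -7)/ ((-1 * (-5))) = 698399/ 8880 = 78.65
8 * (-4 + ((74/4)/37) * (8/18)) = -272/9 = -30.22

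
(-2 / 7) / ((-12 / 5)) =5 / 42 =0.12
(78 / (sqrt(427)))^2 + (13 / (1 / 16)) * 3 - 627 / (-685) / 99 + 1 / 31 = 17362780048 / 27202035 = 638.29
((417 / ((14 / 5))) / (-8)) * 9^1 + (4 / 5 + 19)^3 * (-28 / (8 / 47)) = -1277081.03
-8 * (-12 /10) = 48 /5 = 9.60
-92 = -92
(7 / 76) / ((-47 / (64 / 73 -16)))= 1932 / 65189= 0.03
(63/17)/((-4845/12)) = -252/27455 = -0.01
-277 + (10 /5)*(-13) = -303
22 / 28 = 0.79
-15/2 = -7.50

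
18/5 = 3.60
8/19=0.42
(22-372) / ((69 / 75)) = -8750 / 23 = -380.43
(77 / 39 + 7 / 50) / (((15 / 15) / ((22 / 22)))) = 4123 / 1950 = 2.11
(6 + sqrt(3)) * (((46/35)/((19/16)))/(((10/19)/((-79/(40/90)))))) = -392472/175 - 65412 * sqrt(3)/175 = -2890.11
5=5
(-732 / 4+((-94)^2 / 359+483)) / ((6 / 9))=174804 / 359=486.92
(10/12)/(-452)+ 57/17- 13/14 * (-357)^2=-118342.15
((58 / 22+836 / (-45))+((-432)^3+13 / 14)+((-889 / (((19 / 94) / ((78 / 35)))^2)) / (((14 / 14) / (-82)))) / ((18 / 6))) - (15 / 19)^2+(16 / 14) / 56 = -6800624980393933 / 87560550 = -77667682.31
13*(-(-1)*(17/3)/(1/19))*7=29393/3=9797.67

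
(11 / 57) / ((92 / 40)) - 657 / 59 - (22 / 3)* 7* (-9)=34880401 / 77349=450.95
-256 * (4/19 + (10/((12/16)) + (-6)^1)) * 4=-440320/57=-7724.91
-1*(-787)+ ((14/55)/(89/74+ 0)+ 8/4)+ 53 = 4122626/4895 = 842.21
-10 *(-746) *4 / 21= 29840 / 21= 1420.95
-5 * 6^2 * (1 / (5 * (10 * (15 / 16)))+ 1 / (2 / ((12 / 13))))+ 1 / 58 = -86.90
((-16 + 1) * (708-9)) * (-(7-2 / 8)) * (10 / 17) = 1415475 / 34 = 41631.62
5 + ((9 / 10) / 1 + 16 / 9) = 691 / 90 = 7.68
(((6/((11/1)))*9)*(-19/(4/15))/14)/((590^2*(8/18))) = -13851/85771840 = -0.00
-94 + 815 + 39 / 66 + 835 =34245 / 22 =1556.59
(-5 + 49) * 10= 440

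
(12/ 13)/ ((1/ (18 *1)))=216/ 13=16.62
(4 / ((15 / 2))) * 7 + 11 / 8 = 613 / 120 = 5.11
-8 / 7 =-1.14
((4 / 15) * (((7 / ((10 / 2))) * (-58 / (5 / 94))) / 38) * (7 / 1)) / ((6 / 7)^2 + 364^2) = -6545126 / 11564480625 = -0.00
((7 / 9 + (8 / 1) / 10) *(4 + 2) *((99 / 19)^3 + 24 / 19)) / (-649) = -2.08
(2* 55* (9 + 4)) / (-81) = -1430 / 81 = -17.65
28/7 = 4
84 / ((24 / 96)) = 336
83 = 83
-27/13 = -2.08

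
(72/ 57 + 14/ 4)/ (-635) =-181/ 24130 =-0.01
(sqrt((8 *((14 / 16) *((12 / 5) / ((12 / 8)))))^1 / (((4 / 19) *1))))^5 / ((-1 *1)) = -70756 *sqrt(1330) / 125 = -20643.30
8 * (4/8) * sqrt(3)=4 * sqrt(3)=6.93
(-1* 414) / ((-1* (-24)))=-69 / 4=-17.25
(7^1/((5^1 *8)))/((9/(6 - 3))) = 7/120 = 0.06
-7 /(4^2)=-7 /16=-0.44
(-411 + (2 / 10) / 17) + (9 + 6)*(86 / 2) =19891 / 85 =234.01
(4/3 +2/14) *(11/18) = 341/378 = 0.90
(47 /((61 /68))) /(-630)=-0.08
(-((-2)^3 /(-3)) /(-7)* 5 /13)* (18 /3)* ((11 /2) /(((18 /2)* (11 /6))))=80 /273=0.29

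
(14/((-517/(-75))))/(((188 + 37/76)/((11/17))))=1064/152609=0.01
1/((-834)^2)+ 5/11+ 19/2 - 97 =-665994859/7651116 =-87.05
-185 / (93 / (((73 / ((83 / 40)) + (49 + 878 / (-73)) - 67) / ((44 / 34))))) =-16366580 / 2066119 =-7.92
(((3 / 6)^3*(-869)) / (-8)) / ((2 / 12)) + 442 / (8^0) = 16751 / 32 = 523.47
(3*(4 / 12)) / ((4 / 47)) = 47 / 4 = 11.75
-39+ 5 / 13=-502 / 13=-38.62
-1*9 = -9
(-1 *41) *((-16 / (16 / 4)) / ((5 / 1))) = 164 / 5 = 32.80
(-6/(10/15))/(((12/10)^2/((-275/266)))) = 6875/1064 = 6.46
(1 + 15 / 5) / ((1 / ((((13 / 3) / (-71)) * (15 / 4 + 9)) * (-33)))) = 7293 / 71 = 102.72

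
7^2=49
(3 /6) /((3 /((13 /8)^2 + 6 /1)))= 553 /384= 1.44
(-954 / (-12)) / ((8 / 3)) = 477 / 16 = 29.81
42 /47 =0.89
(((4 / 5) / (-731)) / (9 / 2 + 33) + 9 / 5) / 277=0.01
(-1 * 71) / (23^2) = -71 / 529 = -0.13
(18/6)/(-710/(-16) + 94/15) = 360/6077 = 0.06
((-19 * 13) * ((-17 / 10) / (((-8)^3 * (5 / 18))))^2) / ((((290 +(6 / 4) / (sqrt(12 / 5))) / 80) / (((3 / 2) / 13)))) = -38695077 / 34446976000 +1334313 * sqrt(15) / 1377879040000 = -0.00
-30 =-30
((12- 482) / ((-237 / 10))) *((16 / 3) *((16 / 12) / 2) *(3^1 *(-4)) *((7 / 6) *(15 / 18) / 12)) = -1316000 / 19197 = -68.55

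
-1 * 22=-22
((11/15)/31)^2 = 121/216225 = 0.00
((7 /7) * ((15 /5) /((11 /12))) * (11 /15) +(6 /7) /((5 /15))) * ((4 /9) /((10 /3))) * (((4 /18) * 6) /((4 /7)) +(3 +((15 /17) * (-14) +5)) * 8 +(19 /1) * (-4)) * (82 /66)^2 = -98082988 /883575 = -111.01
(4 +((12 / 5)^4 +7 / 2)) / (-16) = -50847 / 20000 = -2.54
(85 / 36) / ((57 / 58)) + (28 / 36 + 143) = 149981 / 1026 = 146.18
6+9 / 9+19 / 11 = 8.73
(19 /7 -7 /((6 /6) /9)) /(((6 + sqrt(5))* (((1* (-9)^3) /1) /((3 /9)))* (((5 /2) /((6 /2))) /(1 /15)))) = 0.00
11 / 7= 1.57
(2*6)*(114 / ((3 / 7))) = 3192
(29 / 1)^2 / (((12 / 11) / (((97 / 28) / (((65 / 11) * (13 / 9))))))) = 29612451 / 94640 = 312.90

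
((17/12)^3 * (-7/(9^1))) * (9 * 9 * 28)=-240737/48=-5015.35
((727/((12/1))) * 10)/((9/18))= 3635/3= 1211.67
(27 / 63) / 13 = 3 / 91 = 0.03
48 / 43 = 1.12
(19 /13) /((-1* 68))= -19 /884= -0.02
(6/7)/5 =6/35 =0.17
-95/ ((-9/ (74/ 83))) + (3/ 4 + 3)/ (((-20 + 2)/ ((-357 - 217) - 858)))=229885/ 747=307.74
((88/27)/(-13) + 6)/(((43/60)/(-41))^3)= -1112660624000/1033591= -1076499.92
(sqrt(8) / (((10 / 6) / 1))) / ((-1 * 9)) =-2 * sqrt(2) / 15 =-0.19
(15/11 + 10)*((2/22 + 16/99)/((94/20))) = 31250/51183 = 0.61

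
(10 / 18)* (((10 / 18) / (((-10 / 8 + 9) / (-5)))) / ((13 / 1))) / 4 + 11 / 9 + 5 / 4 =322303 / 130572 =2.47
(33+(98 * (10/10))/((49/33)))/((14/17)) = 1683/14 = 120.21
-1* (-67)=67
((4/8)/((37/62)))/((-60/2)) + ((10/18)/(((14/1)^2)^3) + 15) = 187700039101/12536677440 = 14.97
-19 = -19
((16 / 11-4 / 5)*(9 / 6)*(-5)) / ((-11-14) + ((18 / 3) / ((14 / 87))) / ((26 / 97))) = -9828 / 228437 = -0.04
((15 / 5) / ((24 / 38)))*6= 57 / 2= 28.50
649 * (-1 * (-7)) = 4543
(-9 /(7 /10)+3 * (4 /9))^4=17635.36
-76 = -76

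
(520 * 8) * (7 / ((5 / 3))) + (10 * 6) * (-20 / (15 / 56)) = 12992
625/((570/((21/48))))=875/1824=0.48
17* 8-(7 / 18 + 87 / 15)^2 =791351 / 8100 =97.70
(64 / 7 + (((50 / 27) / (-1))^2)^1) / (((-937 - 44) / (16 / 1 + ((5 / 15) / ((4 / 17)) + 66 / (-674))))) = -1123323443 / 5061109473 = -0.22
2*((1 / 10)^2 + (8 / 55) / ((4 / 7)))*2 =291 / 275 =1.06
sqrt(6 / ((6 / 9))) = 3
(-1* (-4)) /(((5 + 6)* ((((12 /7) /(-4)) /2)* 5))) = -56 /165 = -0.34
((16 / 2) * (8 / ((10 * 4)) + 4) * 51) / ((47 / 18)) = 154224 / 235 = 656.27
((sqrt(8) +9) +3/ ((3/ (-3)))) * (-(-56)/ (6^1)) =56 * sqrt(2)/ 3 +56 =82.40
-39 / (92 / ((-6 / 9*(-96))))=-624 / 23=-27.13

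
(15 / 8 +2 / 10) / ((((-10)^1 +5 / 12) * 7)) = -249 / 8050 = -0.03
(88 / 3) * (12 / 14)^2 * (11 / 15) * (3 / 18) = 1936 / 735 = 2.63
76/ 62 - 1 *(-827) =25675/ 31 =828.23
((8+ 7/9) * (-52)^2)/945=213616/8505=25.12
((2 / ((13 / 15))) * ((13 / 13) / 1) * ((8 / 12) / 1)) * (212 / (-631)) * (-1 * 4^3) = 271360 / 8203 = 33.08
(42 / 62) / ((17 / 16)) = 336 / 527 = 0.64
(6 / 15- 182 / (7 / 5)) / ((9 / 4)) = -57.60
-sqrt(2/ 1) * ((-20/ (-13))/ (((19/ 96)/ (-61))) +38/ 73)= 8540374 * sqrt(2)/ 18031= 669.84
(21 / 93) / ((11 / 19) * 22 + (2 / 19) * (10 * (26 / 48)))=798 / 47027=0.02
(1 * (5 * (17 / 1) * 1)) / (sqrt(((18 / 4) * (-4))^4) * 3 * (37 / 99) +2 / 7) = 6545 / 27994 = 0.23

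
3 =3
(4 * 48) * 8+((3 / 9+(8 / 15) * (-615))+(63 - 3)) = 3805 / 3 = 1268.33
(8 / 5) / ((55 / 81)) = 648 / 275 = 2.36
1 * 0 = 0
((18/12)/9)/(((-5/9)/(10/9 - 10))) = 8/3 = 2.67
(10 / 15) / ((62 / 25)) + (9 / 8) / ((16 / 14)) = 7459 / 5952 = 1.25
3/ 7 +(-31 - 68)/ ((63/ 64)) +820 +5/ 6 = 30269/ 42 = 720.69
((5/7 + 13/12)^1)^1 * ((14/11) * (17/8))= 2567/528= 4.86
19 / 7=2.71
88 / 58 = 44 / 29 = 1.52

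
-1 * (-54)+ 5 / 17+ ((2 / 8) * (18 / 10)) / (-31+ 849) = 15100433 / 278120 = 54.29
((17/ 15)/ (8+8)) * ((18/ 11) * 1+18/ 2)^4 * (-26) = -13804302447/ 585640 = -23571.31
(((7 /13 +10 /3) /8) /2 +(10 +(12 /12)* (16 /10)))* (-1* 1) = -36947 /3120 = -11.84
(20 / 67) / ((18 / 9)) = 10 / 67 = 0.15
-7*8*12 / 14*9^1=-432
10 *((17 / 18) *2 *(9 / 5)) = 34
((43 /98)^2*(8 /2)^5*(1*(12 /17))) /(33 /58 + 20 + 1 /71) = 23390767104 /3459689737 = 6.76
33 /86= 0.38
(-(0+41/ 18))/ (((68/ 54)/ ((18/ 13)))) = -1107/ 442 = -2.50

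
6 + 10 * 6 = 66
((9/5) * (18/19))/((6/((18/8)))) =243/380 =0.64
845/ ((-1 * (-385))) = 169/ 77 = 2.19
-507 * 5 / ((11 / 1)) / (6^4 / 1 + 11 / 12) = -0.18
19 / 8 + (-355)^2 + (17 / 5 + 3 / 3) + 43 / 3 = 126046.11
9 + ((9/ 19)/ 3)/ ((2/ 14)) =192/ 19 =10.11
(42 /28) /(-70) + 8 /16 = 67 /140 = 0.48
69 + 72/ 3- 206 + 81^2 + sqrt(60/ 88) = sqrt(330)/ 22 + 6448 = 6448.83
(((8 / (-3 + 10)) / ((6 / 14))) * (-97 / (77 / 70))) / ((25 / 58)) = -90016 / 165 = -545.55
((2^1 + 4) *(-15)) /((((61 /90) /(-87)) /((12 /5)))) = 1691280 /61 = 27725.90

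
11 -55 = -44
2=2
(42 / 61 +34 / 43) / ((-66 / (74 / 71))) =-143560 / 6145689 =-0.02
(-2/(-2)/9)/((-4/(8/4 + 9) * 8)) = -11/288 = -0.04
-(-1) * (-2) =-2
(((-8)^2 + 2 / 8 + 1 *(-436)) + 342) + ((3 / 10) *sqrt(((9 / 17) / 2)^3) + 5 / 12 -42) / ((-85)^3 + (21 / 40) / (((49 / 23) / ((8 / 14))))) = -107428617107 / 3611054172 -3969 *sqrt(34) / 347864885236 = -29.75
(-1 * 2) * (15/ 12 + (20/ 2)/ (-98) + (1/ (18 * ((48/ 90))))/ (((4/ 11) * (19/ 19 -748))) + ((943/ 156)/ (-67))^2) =-6161766502301/ 2665779506208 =-2.31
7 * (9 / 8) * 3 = 189 / 8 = 23.62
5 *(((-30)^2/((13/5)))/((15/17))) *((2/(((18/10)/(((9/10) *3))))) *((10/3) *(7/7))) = 255000/13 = 19615.38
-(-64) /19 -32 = -544 /19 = -28.63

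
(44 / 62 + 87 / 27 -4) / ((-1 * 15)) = 19 / 4185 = 0.00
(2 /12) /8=1 /48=0.02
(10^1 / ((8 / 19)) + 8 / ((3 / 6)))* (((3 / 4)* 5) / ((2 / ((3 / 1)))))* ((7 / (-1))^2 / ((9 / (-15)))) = -584325 / 32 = -18260.16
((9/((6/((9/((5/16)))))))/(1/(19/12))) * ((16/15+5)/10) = 5187/125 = 41.50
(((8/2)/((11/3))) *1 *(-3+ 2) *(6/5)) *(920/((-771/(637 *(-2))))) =-5625984/2827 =-1990.09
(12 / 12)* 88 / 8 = 11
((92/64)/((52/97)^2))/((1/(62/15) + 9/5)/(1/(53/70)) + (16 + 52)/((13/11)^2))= 0.10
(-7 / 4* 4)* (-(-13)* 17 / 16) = -1547 / 16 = -96.69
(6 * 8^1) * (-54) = -2592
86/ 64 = 43/ 32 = 1.34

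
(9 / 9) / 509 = 1 / 509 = 0.00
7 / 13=0.54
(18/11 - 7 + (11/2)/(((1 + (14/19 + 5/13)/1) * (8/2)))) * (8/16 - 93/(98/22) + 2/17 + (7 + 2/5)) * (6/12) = 3327561749/109746560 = 30.32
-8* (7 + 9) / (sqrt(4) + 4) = -21.33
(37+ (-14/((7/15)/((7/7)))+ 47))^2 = 2916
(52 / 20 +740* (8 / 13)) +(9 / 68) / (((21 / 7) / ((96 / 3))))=459.40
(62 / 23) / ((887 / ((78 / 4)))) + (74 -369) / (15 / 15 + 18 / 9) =-6014668 / 61203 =-98.27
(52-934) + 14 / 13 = -11452 / 13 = -880.92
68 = 68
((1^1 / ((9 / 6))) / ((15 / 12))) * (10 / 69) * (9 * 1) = 0.70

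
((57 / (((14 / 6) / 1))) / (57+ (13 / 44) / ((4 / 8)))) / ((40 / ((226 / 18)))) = 23617 / 177380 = 0.13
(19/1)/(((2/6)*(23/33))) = 1881/23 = 81.78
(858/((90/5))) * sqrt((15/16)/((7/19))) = 143 * sqrt(1995)/84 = 76.04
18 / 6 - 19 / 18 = 35 / 18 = 1.94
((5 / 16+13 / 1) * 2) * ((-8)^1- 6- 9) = -4899 / 8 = -612.38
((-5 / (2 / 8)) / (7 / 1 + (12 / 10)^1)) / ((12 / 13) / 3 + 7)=-260 / 779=-0.33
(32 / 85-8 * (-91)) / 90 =30956 / 3825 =8.09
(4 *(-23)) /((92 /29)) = -29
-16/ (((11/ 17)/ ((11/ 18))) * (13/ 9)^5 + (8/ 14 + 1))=-12492144/ 6425009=-1.94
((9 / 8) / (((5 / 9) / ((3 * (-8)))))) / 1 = -243 / 5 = -48.60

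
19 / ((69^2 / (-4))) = -76 / 4761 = -0.02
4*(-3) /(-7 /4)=6.86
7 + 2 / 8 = 29 / 4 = 7.25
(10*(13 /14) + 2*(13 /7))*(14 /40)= 91 /20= 4.55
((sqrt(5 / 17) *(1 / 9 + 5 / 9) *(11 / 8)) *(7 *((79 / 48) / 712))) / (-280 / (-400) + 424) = 30415 *sqrt(85) / 14804838144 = 0.00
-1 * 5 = -5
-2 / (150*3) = -1 / 225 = -0.00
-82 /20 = -4.10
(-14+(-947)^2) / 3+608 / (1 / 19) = 310483.67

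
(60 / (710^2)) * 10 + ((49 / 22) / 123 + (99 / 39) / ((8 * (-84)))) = 0.02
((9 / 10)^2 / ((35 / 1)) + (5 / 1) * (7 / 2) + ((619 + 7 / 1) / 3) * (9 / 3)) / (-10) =-2252331 / 35000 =-64.35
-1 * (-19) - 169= -150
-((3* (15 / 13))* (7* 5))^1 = -1575 / 13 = -121.15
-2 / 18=-1 / 9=-0.11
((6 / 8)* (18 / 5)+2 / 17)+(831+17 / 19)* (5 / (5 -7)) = -6708449 / 3230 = -2076.92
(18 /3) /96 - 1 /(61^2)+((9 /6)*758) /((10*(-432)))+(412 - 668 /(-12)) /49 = 2453106599 /262553760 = 9.34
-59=-59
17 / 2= 8.50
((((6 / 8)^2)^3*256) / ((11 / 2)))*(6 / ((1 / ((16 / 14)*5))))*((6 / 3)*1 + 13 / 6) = 91125 / 77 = 1183.44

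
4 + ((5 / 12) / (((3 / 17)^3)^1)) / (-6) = -16789 / 1944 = -8.64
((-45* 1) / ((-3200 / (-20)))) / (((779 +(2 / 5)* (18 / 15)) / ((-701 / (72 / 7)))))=122675 / 4988672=0.02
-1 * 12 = -12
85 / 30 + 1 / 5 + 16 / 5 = 6.23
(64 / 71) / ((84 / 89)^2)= 31684 / 31311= 1.01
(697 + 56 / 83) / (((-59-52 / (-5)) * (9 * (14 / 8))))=-1158140 / 1270647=-0.91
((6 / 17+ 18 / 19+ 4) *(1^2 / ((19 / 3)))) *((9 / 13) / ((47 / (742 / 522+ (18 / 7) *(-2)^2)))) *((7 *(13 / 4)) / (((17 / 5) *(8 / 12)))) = 205976070 / 142200427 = 1.45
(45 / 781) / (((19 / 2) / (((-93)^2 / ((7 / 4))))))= 3113640 / 103873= 29.98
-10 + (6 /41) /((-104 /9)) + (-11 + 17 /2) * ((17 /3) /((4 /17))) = -898267 /12792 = -70.22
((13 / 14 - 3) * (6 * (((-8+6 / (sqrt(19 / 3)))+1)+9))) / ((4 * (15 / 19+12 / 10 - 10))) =8265 / 10654+1305 * sqrt(57) / 10654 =1.70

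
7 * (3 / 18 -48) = -2009 / 6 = -334.83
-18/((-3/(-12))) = -72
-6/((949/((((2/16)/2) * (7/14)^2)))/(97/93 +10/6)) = -63/235352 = -0.00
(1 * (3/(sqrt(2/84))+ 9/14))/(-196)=-3 * sqrt(42)/196 - 9/2744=-0.10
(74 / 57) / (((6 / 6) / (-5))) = -370 / 57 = -6.49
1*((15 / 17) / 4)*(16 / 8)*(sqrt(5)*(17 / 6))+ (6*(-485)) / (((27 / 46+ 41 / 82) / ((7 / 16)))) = -46851 / 40+ 5*sqrt(5) / 4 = -1168.48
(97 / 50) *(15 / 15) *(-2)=-97 / 25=-3.88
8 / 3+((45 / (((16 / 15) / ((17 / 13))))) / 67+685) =688.49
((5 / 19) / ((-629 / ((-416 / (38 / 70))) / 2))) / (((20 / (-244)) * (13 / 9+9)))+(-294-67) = -3860673163 / 10672243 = -361.75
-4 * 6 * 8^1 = -192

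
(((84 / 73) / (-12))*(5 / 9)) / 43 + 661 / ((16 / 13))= 242760283 / 452016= 537.06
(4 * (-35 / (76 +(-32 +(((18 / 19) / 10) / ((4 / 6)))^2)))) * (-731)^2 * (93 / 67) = -251161425942000 / 106471643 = -2358951.35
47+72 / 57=917 / 19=48.26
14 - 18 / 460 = 3211 / 230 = 13.96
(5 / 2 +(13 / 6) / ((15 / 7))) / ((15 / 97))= 15326 / 675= 22.71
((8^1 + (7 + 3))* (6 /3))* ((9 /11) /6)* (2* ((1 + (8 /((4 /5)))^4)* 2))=2160216 /11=196383.27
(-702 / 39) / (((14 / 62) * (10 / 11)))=-3069 / 35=-87.69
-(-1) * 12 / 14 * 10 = 60 / 7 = 8.57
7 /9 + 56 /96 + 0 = 49 /36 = 1.36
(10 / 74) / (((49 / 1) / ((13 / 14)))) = 65 / 25382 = 0.00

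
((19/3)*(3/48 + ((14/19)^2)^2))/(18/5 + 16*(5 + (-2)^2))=3724885/242973216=0.02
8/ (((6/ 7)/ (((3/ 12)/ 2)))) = 7/ 6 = 1.17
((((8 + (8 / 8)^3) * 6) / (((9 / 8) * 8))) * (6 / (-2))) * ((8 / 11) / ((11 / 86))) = -12384 / 121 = -102.35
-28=-28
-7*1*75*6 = -3150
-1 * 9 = -9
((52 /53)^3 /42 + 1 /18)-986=-18494419009 /18758502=-985.92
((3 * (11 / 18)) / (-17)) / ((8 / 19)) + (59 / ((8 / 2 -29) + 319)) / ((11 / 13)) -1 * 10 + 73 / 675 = -980777891 / 98960400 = -9.91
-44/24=-1.83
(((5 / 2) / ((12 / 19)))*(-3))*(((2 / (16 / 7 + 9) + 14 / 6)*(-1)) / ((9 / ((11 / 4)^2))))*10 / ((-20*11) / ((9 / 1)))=-621775 / 60672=-10.25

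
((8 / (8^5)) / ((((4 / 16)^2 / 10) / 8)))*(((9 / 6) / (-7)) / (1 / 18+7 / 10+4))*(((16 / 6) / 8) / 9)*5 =-125 / 47936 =-0.00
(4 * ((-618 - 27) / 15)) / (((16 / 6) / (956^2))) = -58948872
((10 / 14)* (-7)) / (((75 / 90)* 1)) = -6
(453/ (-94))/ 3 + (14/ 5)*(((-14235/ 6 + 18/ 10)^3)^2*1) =58405735340976360193765433121/ 117500000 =497070088008309448457.58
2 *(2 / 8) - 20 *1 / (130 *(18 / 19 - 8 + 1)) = 1571 / 2990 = 0.53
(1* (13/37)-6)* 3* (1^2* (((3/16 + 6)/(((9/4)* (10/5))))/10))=-6897/2960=-2.33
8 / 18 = 4 / 9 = 0.44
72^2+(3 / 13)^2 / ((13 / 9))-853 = 9515288 / 2197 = 4331.04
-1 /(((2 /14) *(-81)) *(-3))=-7 /243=-0.03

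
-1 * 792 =-792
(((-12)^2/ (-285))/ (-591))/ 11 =0.00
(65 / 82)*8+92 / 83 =25352 / 3403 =7.45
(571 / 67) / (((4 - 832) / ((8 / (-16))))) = 571 / 110952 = 0.01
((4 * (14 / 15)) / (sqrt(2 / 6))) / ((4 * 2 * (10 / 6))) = 7 * sqrt(3) / 25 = 0.48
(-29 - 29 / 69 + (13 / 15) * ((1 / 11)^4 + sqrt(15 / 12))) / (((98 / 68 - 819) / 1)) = 5052598934 / 140406677565 - 221 * sqrt(5) / 416955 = 0.03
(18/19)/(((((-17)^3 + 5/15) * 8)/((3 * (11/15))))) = -297/5600440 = -0.00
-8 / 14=-4 / 7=-0.57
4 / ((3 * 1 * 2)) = 2 / 3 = 0.67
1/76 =0.01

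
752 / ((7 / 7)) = 752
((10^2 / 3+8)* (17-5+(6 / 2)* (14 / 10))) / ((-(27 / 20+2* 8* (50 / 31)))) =-415152 / 16837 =-24.66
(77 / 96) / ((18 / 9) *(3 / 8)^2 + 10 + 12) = 77 / 2139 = 0.04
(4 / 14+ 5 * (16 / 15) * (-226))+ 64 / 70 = -18062 / 15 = -1204.13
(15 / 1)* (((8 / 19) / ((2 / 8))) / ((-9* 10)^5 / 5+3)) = -160 / 7479539981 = -0.00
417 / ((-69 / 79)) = -10981 / 23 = -477.43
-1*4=-4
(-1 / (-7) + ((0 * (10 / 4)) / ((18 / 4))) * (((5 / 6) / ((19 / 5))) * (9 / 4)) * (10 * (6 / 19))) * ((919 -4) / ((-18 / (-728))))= 15860 / 3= 5286.67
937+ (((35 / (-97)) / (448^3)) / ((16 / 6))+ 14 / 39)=937.36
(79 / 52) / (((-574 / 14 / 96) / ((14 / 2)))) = -24.90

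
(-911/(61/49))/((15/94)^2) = -394430204/13725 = -28738.08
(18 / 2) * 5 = 45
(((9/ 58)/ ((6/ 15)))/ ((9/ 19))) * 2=95/ 58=1.64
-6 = -6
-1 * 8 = -8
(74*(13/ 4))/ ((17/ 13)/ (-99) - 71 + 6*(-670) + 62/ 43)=-26619021/ 452641936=-0.06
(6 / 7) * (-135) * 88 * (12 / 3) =-285120 / 7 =-40731.43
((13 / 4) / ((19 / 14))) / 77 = 0.03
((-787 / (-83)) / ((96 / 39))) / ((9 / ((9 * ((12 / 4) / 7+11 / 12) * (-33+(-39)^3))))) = -2859042719 / 9296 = -307556.23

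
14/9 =1.56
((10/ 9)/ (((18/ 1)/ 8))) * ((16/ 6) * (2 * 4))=2560/ 243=10.53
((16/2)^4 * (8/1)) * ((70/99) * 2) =46338.59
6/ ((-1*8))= -3/ 4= -0.75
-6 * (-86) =516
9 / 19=0.47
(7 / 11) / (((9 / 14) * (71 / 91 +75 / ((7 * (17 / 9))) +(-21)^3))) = -21658 / 202480245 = -0.00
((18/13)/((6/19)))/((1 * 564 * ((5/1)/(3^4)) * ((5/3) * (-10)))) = -4617/611000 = -0.01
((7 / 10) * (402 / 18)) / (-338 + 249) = -469 / 2670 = -0.18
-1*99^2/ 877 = -11.18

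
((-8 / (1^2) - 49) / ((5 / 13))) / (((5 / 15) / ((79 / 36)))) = -975.65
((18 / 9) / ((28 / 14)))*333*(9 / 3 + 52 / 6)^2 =45325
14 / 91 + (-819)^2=670761.15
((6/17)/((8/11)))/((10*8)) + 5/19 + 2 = 234547/103360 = 2.27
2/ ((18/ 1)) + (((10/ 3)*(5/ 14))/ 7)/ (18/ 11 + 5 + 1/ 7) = 0.14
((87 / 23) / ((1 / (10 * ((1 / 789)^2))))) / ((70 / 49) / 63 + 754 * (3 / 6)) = 42630 / 264512008829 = 0.00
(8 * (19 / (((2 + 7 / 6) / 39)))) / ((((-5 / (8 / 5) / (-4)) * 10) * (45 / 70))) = 46592 / 125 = 372.74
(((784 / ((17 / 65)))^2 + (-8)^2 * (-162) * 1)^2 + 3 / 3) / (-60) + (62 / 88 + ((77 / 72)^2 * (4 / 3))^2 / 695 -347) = -12959661697948139538347291269 / 9652186122036480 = -1342665955058.67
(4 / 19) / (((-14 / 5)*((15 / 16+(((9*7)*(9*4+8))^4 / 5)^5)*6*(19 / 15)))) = -1250000 / 29012806624636678036909583585598450695129553800753503025658153239781012357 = -0.00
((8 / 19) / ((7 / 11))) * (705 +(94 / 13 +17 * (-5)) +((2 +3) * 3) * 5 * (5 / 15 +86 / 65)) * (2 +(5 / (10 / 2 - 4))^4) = 28369176 / 91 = 311749.19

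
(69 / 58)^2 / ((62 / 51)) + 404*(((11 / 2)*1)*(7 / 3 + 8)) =22961.83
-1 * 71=-71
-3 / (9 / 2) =-2 / 3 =-0.67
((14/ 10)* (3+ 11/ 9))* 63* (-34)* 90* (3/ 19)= -179928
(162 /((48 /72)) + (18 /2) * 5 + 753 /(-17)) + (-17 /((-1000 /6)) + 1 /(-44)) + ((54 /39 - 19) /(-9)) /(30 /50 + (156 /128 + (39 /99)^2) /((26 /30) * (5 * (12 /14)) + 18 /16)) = 390001296401802 /1585374522875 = 246.00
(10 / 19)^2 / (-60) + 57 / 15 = 20552 / 5415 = 3.80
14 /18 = 7 /9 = 0.78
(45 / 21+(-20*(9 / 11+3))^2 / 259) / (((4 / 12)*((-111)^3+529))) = -2318265 / 42843609578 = -0.00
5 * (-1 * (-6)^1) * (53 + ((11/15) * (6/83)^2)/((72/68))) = 10954258/6889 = 1590.11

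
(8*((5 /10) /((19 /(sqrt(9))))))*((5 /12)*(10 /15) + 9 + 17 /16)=1489 /228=6.53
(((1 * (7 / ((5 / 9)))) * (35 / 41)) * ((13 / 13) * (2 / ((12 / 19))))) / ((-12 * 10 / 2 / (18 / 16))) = -0.64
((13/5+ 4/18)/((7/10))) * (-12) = -1016/21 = -48.38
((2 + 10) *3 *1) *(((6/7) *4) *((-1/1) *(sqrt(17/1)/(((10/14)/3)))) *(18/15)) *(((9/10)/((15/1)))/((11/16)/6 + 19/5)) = -2239488 *sqrt(17)/234875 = -39.31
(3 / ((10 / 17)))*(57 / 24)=969 / 80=12.11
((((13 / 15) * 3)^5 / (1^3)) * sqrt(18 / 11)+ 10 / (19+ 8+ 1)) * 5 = 25 / 14+ 1113879 * sqrt(22) / 6875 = 761.72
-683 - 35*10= -1033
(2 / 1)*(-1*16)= -32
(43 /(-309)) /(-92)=43 /28428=0.00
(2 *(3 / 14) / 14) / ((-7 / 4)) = -0.02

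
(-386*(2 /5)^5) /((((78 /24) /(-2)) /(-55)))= -1086976 /8125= -133.78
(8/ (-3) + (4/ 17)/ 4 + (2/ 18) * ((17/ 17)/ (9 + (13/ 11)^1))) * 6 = -44501/ 2856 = -15.58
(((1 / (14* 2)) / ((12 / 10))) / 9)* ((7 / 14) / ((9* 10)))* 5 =5 / 54432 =0.00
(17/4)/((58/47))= 799/232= 3.44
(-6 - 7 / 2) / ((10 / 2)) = -19 / 10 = -1.90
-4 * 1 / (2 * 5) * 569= -1138 / 5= -227.60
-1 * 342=-342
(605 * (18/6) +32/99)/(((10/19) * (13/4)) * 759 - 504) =6829246/2988117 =2.29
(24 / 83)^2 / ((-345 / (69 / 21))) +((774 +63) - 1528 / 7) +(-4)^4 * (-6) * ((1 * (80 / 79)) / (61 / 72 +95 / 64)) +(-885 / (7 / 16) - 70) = -54776770733459 / 25581578155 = -2141.26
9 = 9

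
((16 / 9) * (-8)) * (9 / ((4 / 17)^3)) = -9826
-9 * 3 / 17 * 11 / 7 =-297 / 119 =-2.50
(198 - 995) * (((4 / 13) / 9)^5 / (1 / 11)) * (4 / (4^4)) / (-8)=17534 / 21924480357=0.00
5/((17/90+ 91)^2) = 40500/67354849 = 0.00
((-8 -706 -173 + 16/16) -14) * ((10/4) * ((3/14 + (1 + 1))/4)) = -34875/28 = -1245.54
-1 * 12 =-12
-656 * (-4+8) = -2624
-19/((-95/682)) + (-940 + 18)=-3928/5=-785.60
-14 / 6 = -7 / 3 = -2.33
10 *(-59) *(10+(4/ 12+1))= -20060/ 3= -6686.67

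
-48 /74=-24 /37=-0.65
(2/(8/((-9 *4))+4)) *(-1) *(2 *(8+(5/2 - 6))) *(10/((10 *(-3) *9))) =3/17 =0.18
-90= -90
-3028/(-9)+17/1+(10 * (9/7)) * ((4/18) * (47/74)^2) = 30582928/86247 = 354.60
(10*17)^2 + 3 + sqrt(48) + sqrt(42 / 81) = sqrt(42) / 9 + 4*sqrt(3) + 28903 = 28910.65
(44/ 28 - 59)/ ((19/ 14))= -804/ 19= -42.32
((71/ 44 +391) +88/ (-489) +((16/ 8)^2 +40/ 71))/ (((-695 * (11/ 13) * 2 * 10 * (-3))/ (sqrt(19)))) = 7884070961 * sqrt(19)/ 700726633200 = 0.05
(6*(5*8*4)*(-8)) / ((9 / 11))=-28160 / 3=-9386.67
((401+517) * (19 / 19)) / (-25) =-918 / 25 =-36.72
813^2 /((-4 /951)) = -157145379.75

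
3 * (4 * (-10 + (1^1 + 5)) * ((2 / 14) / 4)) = -12 / 7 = -1.71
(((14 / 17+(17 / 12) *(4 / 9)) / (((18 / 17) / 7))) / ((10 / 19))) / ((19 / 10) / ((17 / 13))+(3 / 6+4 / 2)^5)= 1723528 / 9358173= 0.18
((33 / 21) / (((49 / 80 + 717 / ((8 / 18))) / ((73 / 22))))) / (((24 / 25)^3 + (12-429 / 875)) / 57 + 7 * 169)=216718750 / 79365682940851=0.00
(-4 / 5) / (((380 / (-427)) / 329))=140483 / 475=295.75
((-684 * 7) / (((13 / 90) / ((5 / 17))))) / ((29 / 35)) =-75411000 / 6409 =-11766.42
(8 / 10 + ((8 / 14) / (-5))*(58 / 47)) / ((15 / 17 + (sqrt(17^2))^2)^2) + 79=788995349999 / 9987281920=79.00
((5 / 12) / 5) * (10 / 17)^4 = 2500 / 250563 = 0.01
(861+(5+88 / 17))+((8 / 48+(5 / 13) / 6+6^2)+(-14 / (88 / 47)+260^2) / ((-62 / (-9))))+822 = 6958066091 / 602888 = 11541.23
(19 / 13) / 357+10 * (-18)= -835361 / 4641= -180.00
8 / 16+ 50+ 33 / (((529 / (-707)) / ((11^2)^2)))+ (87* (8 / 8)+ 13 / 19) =-12977610719 / 20102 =-645588.04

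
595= 595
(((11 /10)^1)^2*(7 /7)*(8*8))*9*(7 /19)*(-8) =-975744 /475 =-2054.20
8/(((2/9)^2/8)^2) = 209952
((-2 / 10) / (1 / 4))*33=-132 / 5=-26.40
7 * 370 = 2590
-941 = -941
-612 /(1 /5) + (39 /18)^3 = -658763 /216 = -3049.83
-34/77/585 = -34/45045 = -0.00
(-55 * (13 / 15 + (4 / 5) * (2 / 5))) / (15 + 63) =-979 / 1170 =-0.84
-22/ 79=-0.28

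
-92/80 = -23/20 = -1.15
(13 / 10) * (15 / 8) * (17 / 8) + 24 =3735 / 128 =29.18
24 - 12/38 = 450/19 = 23.68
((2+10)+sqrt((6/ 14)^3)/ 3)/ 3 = sqrt(21)/ 147+4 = 4.03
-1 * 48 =-48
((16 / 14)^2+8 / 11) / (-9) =-1096 / 4851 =-0.23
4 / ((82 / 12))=24 / 41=0.59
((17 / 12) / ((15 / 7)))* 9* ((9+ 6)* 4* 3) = 1071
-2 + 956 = 954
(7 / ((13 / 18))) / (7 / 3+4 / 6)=42 / 13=3.23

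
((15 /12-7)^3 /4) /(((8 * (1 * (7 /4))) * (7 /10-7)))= 60835 /112896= 0.54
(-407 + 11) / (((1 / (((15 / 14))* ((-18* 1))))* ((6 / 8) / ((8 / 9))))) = 63360 / 7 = 9051.43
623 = 623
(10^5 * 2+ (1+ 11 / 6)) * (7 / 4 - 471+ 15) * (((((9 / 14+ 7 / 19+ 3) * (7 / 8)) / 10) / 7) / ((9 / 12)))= -332359965509 / 54720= -6073829.78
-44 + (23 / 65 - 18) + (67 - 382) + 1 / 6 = -146827 / 390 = -376.48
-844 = -844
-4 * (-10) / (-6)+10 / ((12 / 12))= 10 / 3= 3.33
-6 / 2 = -3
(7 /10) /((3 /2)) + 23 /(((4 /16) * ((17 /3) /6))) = 24959 /255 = 97.88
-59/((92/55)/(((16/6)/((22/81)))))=-7965/23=-346.30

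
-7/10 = -0.70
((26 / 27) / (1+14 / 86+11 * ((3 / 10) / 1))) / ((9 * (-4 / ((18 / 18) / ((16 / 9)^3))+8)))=-8385 / 5062322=-0.00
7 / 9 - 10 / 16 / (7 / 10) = -29 / 252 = -0.12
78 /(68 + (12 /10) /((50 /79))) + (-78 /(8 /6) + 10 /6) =-55.72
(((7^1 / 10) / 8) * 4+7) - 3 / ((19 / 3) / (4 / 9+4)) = 1993 / 380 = 5.24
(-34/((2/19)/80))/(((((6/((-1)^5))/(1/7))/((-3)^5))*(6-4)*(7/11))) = -5755860/49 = -117466.53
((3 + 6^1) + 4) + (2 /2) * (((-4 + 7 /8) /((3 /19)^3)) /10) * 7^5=-576390449 /432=-1334237.15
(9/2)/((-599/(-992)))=4464/599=7.45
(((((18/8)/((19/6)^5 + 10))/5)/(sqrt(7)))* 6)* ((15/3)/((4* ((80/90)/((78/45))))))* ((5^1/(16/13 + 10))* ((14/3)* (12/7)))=13305708* sqrt(7)/1305021949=0.03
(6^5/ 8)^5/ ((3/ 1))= 289207845356544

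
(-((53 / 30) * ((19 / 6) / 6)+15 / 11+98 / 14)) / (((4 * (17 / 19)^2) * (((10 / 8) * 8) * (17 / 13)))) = -518280841 / 2334657600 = -0.22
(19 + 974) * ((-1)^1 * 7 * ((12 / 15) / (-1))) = 27804 / 5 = 5560.80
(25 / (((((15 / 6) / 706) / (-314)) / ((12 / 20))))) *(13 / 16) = -2161419 / 2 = -1080709.50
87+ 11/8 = 707/8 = 88.38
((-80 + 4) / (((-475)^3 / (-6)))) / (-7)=24 / 39484375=0.00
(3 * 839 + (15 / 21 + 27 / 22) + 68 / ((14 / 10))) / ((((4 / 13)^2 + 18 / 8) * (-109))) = -133644186 / 13302905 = -10.05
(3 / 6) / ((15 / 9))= 3 / 10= 0.30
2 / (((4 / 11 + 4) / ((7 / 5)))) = 77 / 120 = 0.64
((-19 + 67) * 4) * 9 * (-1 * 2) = -3456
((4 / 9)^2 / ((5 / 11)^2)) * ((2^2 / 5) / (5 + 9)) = 3872 / 70875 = 0.05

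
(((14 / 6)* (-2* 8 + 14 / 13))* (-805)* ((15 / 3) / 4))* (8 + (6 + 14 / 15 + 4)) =77616490 / 117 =663388.80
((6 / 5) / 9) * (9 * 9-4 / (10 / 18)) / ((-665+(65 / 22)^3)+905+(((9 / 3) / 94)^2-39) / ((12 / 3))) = 11572544544 / 301123116625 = 0.04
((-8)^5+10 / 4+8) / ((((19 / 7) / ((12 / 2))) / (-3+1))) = 2751630 / 19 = 144822.63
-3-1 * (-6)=3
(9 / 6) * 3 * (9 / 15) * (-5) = -27 / 2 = -13.50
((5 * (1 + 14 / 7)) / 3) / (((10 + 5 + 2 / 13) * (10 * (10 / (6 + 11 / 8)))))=767 / 31520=0.02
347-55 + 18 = 310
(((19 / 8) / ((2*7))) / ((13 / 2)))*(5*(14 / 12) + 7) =209 / 624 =0.33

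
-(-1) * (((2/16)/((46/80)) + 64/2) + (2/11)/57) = 464653/14421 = 32.22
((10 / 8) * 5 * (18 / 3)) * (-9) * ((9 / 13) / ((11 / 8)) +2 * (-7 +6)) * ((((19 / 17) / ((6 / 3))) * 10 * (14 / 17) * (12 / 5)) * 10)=2305422000 / 41327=55784.89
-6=-6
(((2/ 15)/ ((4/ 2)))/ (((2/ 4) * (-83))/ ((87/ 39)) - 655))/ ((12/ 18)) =-29/ 195345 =-0.00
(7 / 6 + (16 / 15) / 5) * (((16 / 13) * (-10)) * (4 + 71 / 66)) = -12328 / 143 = -86.21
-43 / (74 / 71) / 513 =-3053 / 37962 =-0.08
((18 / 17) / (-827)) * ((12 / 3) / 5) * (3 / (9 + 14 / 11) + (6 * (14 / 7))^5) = -254.87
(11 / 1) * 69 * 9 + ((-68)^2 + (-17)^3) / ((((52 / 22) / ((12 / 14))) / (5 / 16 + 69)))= -630597 / 1456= -433.10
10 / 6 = 5 / 3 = 1.67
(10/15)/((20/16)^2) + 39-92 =-3943/75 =-52.57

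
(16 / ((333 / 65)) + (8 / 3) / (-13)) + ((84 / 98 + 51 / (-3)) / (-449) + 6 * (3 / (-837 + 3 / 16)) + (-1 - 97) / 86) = 1.79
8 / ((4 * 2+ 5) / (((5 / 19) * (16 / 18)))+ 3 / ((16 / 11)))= 0.14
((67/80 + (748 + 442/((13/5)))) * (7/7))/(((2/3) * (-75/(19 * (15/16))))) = -4189899/12800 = -327.34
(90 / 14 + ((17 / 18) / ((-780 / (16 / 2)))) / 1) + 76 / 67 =6217012 / 823095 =7.55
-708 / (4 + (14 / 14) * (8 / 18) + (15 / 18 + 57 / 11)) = -67.69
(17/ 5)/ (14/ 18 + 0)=153/ 35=4.37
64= 64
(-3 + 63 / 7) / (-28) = -0.21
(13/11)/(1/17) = 221/11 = 20.09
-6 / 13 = -0.46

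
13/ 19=0.68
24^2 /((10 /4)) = 1152 /5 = 230.40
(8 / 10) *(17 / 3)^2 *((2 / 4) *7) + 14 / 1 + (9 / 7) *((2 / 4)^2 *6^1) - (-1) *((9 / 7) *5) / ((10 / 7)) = 34757 / 315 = 110.34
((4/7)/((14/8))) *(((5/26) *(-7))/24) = -5/273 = -0.02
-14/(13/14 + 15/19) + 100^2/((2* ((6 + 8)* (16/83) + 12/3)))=46896114/63523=738.25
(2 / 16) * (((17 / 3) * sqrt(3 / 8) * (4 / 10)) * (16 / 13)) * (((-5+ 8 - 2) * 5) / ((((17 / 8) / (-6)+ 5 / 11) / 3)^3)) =22521286656 * sqrt(6) / 1935401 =28503.48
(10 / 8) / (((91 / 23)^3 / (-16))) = -0.32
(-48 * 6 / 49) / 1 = -288 / 49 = -5.88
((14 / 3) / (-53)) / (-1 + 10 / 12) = 28 / 53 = 0.53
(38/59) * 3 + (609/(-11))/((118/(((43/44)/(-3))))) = 119081/57112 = 2.09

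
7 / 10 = 0.70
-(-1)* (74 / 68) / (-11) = -37 / 374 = -0.10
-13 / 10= -1.30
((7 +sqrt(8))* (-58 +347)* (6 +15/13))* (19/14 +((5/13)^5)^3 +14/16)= 171965451749837706361125* sqrt(2)/18631665057129035548 +171965451749837706361125/5323332873465438728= 45356.92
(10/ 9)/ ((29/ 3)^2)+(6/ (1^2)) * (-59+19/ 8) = -339.74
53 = 53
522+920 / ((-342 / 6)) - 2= 28720 / 57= 503.86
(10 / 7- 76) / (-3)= 174 / 7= 24.86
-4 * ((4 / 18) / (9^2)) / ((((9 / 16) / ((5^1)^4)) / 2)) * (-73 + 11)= 9920000 / 6561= 1511.96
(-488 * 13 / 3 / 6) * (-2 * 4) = 25376 / 9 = 2819.56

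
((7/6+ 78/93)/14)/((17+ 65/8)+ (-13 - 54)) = -746/218085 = -0.00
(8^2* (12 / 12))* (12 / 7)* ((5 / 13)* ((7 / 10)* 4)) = 1536 / 13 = 118.15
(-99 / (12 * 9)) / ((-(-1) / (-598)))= 3289 / 6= 548.17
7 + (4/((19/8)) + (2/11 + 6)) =3107/209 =14.87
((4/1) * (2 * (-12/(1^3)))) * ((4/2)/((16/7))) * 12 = -1008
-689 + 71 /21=-685.62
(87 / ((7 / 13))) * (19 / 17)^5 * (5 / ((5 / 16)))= 44807487504 / 9938999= 4508.25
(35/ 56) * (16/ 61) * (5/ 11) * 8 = 400/ 671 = 0.60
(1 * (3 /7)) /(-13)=-0.03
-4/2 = -2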